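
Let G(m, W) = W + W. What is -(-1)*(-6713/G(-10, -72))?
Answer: 6713/144 ≈ 46.618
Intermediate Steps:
G(m, W) = 2*W
-(-1)*(-6713/G(-10, -72)) = -(-1)*(-6713/(2*(-72))) = -(-1)*(-6713/(-144)) = -(-1)*(-6713*(-1/144)) = -(-1)*6713/144 = -1*(-6713/144) = 6713/144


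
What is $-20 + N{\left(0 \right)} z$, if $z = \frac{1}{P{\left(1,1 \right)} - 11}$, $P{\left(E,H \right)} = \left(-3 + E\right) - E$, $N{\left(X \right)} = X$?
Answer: $-20$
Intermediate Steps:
$P{\left(E,H \right)} = -3$
$z = - \frac{1}{14}$ ($z = \frac{1}{-3 - 11} = \frac{1}{-14} = - \frac{1}{14} \approx -0.071429$)
$-20 + N{\left(0 \right)} z = -20 + 0 \left(- \frac{1}{14}\right) = -20 + 0 = -20$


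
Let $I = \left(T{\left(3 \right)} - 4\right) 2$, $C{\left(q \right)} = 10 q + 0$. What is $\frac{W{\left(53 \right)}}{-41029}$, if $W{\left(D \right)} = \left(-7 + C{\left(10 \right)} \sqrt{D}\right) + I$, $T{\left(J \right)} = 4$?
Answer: $\frac{7}{41029} - \frac{100 \sqrt{53}}{41029} \approx -0.017573$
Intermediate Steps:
$C{\left(q \right)} = 10 q$
$I = 0$ ($I = \left(4 - 4\right) 2 = 0 \cdot 2 = 0$)
$W{\left(D \right)} = -7 + 100 \sqrt{D}$ ($W{\left(D \right)} = \left(-7 + 10 \cdot 10 \sqrt{D}\right) + 0 = \left(-7 + 100 \sqrt{D}\right) + 0 = -7 + 100 \sqrt{D}$)
$\frac{W{\left(53 \right)}}{-41029} = \frac{-7 + 100 \sqrt{53}}{-41029} = \left(-7 + 100 \sqrt{53}\right) \left(- \frac{1}{41029}\right) = \frac{7}{41029} - \frac{100 \sqrt{53}}{41029}$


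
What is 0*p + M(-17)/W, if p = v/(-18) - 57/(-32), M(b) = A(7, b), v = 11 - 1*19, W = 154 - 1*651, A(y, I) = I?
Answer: 17/497 ≈ 0.034205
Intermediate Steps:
W = -497 (W = 154 - 651 = -497)
v = -8 (v = 11 - 19 = -8)
M(b) = b
p = 641/288 (p = -8/(-18) - 57/(-32) = -8*(-1/18) - 57*(-1/32) = 4/9 + 57/32 = 641/288 ≈ 2.2257)
0*p + M(-17)/W = 0*(641/288) - 17/(-497) = 0 - 17*(-1/497) = 0 + 17/497 = 17/497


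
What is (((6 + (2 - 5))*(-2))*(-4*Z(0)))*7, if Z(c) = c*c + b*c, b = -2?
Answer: 0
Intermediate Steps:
Z(c) = c² - 2*c (Z(c) = c*c - 2*c = c² - 2*c)
(((6 + (2 - 5))*(-2))*(-4*Z(0)))*7 = (((6 + (2 - 5))*(-2))*(-0*(-2 + 0)))*7 = (((6 - 3)*(-2))*(-0*(-2)))*7 = ((3*(-2))*(-4*0))*7 = -6*0*7 = 0*7 = 0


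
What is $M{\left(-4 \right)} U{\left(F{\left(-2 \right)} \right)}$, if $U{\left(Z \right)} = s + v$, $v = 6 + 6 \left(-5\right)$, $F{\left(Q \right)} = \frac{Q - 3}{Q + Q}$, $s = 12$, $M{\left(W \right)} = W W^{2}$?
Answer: $768$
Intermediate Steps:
$M{\left(W \right)} = W^{3}$
$F{\left(Q \right)} = \frac{-3 + Q}{2 Q}$
$v = -24$ ($v = 6 - 30 = -24$)
$U{\left(Z \right)} = -12$ ($U{\left(Z \right)} = 12 - 24 = -12$)
$M{\left(-4 \right)} U{\left(F{\left(-2 \right)} \right)} = \left(-4\right)^{3} \left(-12\right) = \left(-64\right) \left(-12\right) = 768$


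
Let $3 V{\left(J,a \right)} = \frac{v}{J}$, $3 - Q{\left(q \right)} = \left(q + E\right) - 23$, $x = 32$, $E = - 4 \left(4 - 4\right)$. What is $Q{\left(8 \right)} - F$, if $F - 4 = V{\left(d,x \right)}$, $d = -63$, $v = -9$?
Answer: $\frac{293}{21} \approx 13.952$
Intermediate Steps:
$E = 0$ ($E = \left(-4\right) 0 = 0$)
$Q{\left(q \right)} = 26 - q$ ($Q{\left(q \right)} = 3 - \left(\left(q + 0\right) - 23\right) = 3 - \left(q - 23\right) = 3 - \left(-23 + q\right) = 26 - q$)
$V{\left(J,a \right)} = - \frac{3}{J}$ ($V{\left(J,a \right)} = \frac{\left(-9\right) \frac{1}{J}}{3} = - \frac{3}{J}$)
$F = \frac{85}{21}$ ($F = 4 - \frac{3}{-63} = 4 - - \frac{1}{21} = 4 + \frac{1}{21} = \frac{85}{21} \approx 4.0476$)
$Q{\left(8 \right)} - F = \left(26 - 8\right) - \frac{85}{21} = 18 - \frac{85}{21} = \frac{293}{21}$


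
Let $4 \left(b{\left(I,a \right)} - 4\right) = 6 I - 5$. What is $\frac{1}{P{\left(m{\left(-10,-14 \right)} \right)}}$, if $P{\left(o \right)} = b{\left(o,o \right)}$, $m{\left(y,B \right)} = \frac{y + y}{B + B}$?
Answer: $\frac{28}{107} \approx 0.26168$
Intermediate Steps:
$b{\left(I,a \right)} = \frac{11}{4} + \frac{3 I}{2}$ ($b{\left(I,a \right)} = 4 + \frac{6 I - 5}{4} = 4 + \frac{-5 + 6 I}{4} = 4 + \left(- \frac{5}{4} + \frac{3 I}{2}\right) = \frac{11}{4} + \frac{3 I}{2}$)
$m{\left(y,B \right)} = \frac{y}{B}$ ($m{\left(y,B \right)} = \frac{2 y}{2 B} = 2 y \frac{1}{2 B} = \frac{y}{B}$)
$P{\left(o \right)} = \frac{11}{4} + \frac{3 o}{2}$
$\frac{1}{P{\left(m{\left(-10,-14 \right)} \right)}} = \frac{1}{\frac{11}{4} + \frac{3 \left(- \frac{10}{-14}\right)}{2}} = \frac{1}{\frac{11}{4} + \frac{3 \left(\left(-10\right) \left(- \frac{1}{14}\right)\right)}{2}} = \frac{1}{\frac{11}{4} + \frac{3}{2} \cdot \frac{5}{7}} = \frac{1}{\frac{11}{4} + \frac{15}{14}} = \frac{1}{\frac{107}{28}} = \frac{28}{107}$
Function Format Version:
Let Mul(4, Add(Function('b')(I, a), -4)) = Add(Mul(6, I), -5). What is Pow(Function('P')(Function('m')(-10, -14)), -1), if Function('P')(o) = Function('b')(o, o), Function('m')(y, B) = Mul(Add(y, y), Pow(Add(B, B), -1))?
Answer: Rational(28, 107) ≈ 0.26168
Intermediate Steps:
Function('b')(I, a) = Add(Rational(11, 4), Mul(Rational(3, 2), I)) (Function('b')(I, a) = Add(4, Mul(Rational(1, 4), Add(Mul(6, I), -5))) = Add(4, Mul(Rational(1, 4), Add(-5, Mul(6, I)))) = Add(4, Add(Rational(-5, 4), Mul(Rational(3, 2), I))) = Add(Rational(11, 4), Mul(Rational(3, 2), I)))
Function('m')(y, B) = Mul(y, Pow(B, -1)) (Function('m')(y, B) = Mul(Mul(2, y), Pow(Mul(2, B), -1)) = Mul(Mul(2, y), Mul(Rational(1, 2), Pow(B, -1))) = Mul(y, Pow(B, -1)))
Function('P')(o) = Add(Rational(11, 4), Mul(Rational(3, 2), o))
Pow(Function('P')(Function('m')(-10, -14)), -1) = Pow(Add(Rational(11, 4), Mul(Rational(3, 2), Mul(-10, Pow(-14, -1)))), -1) = Pow(Add(Rational(11, 4), Mul(Rational(3, 2), Mul(-10, Rational(-1, 14)))), -1) = Pow(Add(Rational(11, 4), Mul(Rational(3, 2), Rational(5, 7))), -1) = Pow(Add(Rational(11, 4), Rational(15, 14)), -1) = Pow(Rational(107, 28), -1) = Rational(28, 107)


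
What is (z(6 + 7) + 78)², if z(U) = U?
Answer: 8281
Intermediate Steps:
(z(6 + 7) + 78)² = ((6 + 7) + 78)² = (13 + 78)² = 91² = 8281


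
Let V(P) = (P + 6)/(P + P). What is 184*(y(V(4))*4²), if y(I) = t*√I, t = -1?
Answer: -1472*√5 ≈ -3291.5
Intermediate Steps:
V(P) = (6 + P)/(2*P) (V(P) = (6 + P)/((2*P)) = (6 + P)*(1/(2*P)) = (6 + P)/(2*P))
y(I) = -√I
184*(y(V(4))*4²) = 184*(-√((½)*(6 + 4)/4)*4²) = 184*(-√((½)*(¼)*10)*16) = 184*(-√(5/4)*16) = 184*(-√5/2*16) = 184*(-8*√5) = -1472*√5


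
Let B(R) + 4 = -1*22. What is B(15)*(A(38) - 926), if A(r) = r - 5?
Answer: 23218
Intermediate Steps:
A(r) = -5 + r
B(R) = -26 (B(R) = -4 - 1*22 = -4 - 22 = -26)
B(15)*(A(38) - 926) = -26*((-5 + 38) - 926) = -26*(33 - 926) = -26*(-893) = 23218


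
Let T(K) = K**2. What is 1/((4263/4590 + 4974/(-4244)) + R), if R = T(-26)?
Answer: 811665/548488103 ≈ 0.0014798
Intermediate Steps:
R = 676 (R = (-26)**2 = 676)
1/((4263/4590 + 4974/(-4244)) + R) = 1/((4263/4590 + 4974/(-4244)) + 676) = 1/((4263*(1/4590) + 4974*(-1/4244)) + 676) = 1/((1421/1530 - 2487/2122) + 676) = 1/(-197437/811665 + 676) = 1/(548488103/811665) = 811665/548488103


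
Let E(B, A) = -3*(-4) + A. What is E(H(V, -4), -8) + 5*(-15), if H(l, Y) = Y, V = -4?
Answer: -71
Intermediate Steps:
E(B, A) = 12 + A
E(H(V, -4), -8) + 5*(-15) = (12 - 8) + 5*(-15) = 4 - 75 = -71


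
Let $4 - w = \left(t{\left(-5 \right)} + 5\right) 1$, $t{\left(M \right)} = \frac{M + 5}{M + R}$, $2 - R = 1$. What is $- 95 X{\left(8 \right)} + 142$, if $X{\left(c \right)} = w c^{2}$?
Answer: $6222$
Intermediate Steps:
$R = 1$ ($R = 2 - 1 = 1$)
$t{\left(M \right)} = \frac{5 + M}{1 + M}$ ($t{\left(M \right)} = \frac{M + 5}{M + 1} = \frac{5 + M}{1 + M}$)
$w = -1$ ($w = 4 - \left(\frac{5 - 5}{1 - 5} + 5\right) 1 = 4 - \left(\frac{1}{-4} \cdot 0 + 5\right) 1 = 4 - \left(\left(- \frac{1}{4}\right) 0 + 5\right) 1 = 4 - \left(0 + 5\right) 1 = 4 - 5 \cdot 1 = 4 - 5 = -1$)
$X{\left(c \right)} = - c^{2}$
$- 95 X{\left(8 \right)} + 142 = - 95 \left(- 8^{2}\right) + 142 = - 95 \left(\left(-1\right) 64\right) + 142 = \left(-95\right) \left(-64\right) + 142 = 6080 + 142 = 6222$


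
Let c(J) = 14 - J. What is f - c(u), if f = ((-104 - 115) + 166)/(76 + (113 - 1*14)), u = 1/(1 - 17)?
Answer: -40223/2800 ≈ -14.365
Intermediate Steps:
u = -1/16 (u = 1/(-16) = -1/16 ≈ -0.062500)
f = -53/175 (f = (-219 + 166)/(76 + (113 - 14)) = -53/(76 + 99) = -53/175 ≈ -0.30286)
f - c(u) = -53/175 - (14 - 1*(-1/16)) = -53/175 - (14 + 1/16) = -53/175 - 1*225/16 = -53/175 - 225/16 = -40223/2800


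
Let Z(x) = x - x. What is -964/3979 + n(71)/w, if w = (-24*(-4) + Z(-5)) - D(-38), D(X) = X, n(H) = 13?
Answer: -77449/533186 ≈ -0.14526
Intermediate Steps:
Z(x) = 0
w = 134 (w = (-24*(-4) + 0) - 1*(-38) = (96 + 0) + 38 = 96 + 38 = 134)
-964/3979 + n(71)/w = -964/3979 + 13/134 = -77449/533186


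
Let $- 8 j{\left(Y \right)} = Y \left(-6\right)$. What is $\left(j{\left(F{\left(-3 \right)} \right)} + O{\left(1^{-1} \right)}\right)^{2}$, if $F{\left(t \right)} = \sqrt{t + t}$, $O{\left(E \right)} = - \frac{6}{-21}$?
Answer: $- \frac{1291}{392} + \frac{3 i \sqrt{6}}{7} \approx -3.2934 + 1.0498 i$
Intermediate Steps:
$O{\left(E \right)} = \frac{2}{7}$ ($O{\left(E \right)} = \left(-6\right) \left(- \frac{1}{21}\right) = \frac{2}{7}$)
$F{\left(t \right)} = \sqrt{2} \sqrt{t}$ ($F{\left(t \right)} = \sqrt{2 t} = \sqrt{2} \sqrt{t}$)
$j{\left(Y \right)} = \frac{3 Y}{4}$ ($j{\left(Y \right)} = - \frac{Y \left(-6\right)}{8} = - \frac{\left(-6\right) Y}{8} = \frac{3 Y}{4}$)
$\left(j{\left(F{\left(-3 \right)} \right)} + O{\left(1^{-1} \right)}\right)^{2} = \left(\frac{3 \sqrt{2} \sqrt{-3}}{4} + \frac{2}{7}\right)^{2} = \left(\frac{3 \sqrt{2} i \sqrt{3}}{4} + \frac{2}{7}\right)^{2} = \left(\frac{3 i \sqrt{6}}{4} + \frac{2}{7}\right)^{2} = \left(\frac{2}{7} + \frac{3 i \sqrt{6}}{4}\right)^{2}$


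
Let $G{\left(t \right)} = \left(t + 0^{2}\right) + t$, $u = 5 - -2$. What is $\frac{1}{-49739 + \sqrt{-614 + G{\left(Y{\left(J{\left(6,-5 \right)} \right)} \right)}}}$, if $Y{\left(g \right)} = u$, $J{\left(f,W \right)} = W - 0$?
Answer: $- \frac{49739}{2473968721} - \frac{10 i \sqrt{6}}{2473968721} \approx -2.0105 \cdot 10^{-5} - 9.9011 \cdot 10^{-9} i$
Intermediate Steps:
$u = 7$ ($u = 5 + 2 = 7$)
$J{\left(f,W \right)} = W$ ($J{\left(f,W \right)} = W + 0 = W$)
$Y{\left(g \right)} = 7$
$G{\left(t \right)} = 2 t$ ($G{\left(t \right)} = \left(t + 0\right) + t = t + t = 2 t$)
$\frac{1}{-49739 + \sqrt{-614 + G{\left(Y{\left(J{\left(6,-5 \right)} \right)} \right)}}} = \frac{1}{-49739 + \sqrt{-614 + 2 \cdot 7}} = \frac{1}{-49739 + \sqrt{-614 + 14}} = \frac{1}{-49739 + \sqrt{-600}} = \frac{1}{-49739 + 10 i \sqrt{6}}$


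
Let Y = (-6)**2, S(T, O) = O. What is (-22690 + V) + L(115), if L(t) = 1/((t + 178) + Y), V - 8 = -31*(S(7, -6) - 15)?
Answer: -7248198/329 ≈ -22031.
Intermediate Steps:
V = 659 (V = 8 - 31*(-6 - 15) = 8 - 31*(-21) = 8 + 651 = 659)
Y = 36
L(t) = 1/(214 + t) (L(t) = 1/((t + 178) + 36) = 1/((178 + t) + 36) = 1/(214 + t))
(-22690 + V) + L(115) = (-22690 + 659) + 1/(214 + 115) = -22031 + 1/329 = -7248198/329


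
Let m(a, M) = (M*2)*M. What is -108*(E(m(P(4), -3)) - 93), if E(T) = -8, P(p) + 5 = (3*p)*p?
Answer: 10908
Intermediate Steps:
P(p) = -5 + 3*p**2 (P(p) = -5 + (3*p)*p = -5 + 3*p**2)
m(a, M) = 2*M**2 (m(a, M) = (2*M)*M = 2*M**2)
-108*(E(m(P(4), -3)) - 93) = -108*(-8 - 93) = -108*(-101) = 10908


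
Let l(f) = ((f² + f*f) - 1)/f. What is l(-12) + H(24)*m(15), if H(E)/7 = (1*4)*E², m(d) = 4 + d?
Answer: 3676897/12 ≈ 3.0641e+5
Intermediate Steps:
H(E) = 28*E² (H(E) = 7*((1*4)*E²) = 7*(4*E²) = 28*E²)
l(f) = (-1 + 2*f²)/f (l(f) = ((f² + f²) - 1)/f = (2*f² - 1)/f = (-1 + 2*f²)/f)
l(-12) + H(24)*m(15) = (-1/(-12) + 2*(-12)) + (28*24²)*(4 + 15) = (-1*(-1/12) - 24) + (28*576)*19 = (1/12 - 24) + 16128*19 = -287/12 + 306432 = 3676897/12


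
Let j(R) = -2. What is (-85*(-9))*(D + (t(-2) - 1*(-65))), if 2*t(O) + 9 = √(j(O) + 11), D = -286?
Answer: -171360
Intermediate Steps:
t(O) = -3 (t(O) = -9/2 + √(-2 + 11)/2 = -9/2 + √9/2 = -9/2 + (½)*3 = -9/2 + 3/2 = -3)
(-85*(-9))*(D + (t(-2) - 1*(-65))) = (-85*(-9))*(-286 + (-3 - 1*(-65))) = 765*(-286 + (-3 + 65)) = 765*(-286 + 62) = 765*(-224) = -171360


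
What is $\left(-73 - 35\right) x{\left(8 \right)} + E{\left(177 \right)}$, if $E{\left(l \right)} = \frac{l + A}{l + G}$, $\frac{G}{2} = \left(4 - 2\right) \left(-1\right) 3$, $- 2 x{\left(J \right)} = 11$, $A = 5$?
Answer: $\frac{98192}{165} \approx 595.1$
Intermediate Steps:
$x{\left(J \right)} = - \frac{11}{2}$ ($x{\left(J \right)} = \left(- \frac{1}{2}\right) 11 = - \frac{11}{2}$)
$G = -12$ ($G = 2 \left(4 - 2\right) \left(-1\right) 3 = 2 \cdot 2 \left(-1\right) 3 = 2 \left(\left(-2\right) 3\right) = 2 \left(-6\right) = -12$)
$E{\left(l \right)} = \frac{5 + l}{-12 + l}$ ($E{\left(l \right)} = \frac{l + 5}{l - 12} = \frac{5 + l}{-12 + l}$)
$\left(-73 - 35\right) x{\left(8 \right)} + E{\left(177 \right)} = \left(-73 - 35\right) \left(- \frac{11}{2}\right) + \frac{5 + 177}{-12 + 177} = \left(-108\right) \left(- \frac{11}{2}\right) + \frac{1}{165} \cdot 182 = 594 + \frac{1}{165} \cdot 182 = 594 + \frac{182}{165} = \frac{98192}{165}$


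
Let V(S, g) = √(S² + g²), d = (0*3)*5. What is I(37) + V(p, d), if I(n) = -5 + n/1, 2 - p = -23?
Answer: 57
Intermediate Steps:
p = 25 (p = 2 - 1*(-23) = 2 + 23 = 25)
I(n) = -5 + n (I(n) = -5 + 1*n = -5 + n)
d = 0 (d = 0*5 = 0)
I(37) + V(p, d) = (-5 + 37) + √(25² + 0²) = 32 + √(625 + 0) = 32 + √625 = 32 + 25 = 57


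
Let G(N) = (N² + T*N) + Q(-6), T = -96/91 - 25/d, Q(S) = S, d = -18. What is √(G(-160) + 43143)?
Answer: √5118917713/273 ≈ 262.08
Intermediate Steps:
T = 547/1638 (T = -96/91 - 25/(-18) = -96*1/91 - 25*(-1/18) = -96/91 + 25/18 = 547/1638 ≈ 0.33394)
G(N) = -6 + N² + 547*N/1638 (G(N) = (N² + 547*N/1638) - 6 = -6 + N² + 547*N/1638)
√(G(-160) + 43143) = √((-6 + (-160)² + (547/1638)*(-160)) + 43143) = √((-6 + 25600 - 43760/819) + 43143) = √(20917726/819 + 43143) = √(56251843/819) = √5118917713/273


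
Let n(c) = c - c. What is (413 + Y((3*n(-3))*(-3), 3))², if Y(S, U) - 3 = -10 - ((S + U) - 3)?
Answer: 164836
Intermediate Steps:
n(c) = 0
Y(S, U) = -4 - S - U (Y(S, U) = 3 + (-10 - ((S + U) - 3)) = 3 + (-10 - (-3 + S + U)) = 3 + (-10 + (3 - S - U)) = 3 + (-7 - S - U) = -4 - S - U)
(413 + Y((3*n(-3))*(-3), 3))² = (413 + (-4 - 3*0*(-3) - 1*3))² = (413 + (-4 - 0*(-3) - 3))² = (413 + (-4 - 1*0 - 3))² = (413 + (-4 + 0 - 3))² = (413 - 7)² = 406² = 164836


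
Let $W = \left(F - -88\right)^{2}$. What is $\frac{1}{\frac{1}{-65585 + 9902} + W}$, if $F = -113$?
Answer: $\frac{55683}{34801874} \approx 0.0016$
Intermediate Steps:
$W = 625$ ($W = \left(-113 - -88\right)^{2} = \left(-113 + 88\right)^{2} = \left(-25\right)^{2} = 625$)
$\frac{1}{\frac{1}{-65585 + 9902} + W} = \frac{1}{\frac{1}{-65585 + 9902} + 625} = \frac{1}{\frac{1}{-55683} + 625} = \frac{1}{- \frac{1}{55683} + 625} = \frac{1}{\frac{34801874}{55683}} = \frac{55683}{34801874}$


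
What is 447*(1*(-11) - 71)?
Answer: -36654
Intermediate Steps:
447*(1*(-11) - 71) = 447*(-11 - 71) = 447*(-82) = -36654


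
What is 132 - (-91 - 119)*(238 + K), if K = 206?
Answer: 93372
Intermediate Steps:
132 - (-91 - 119)*(238 + K) = 132 - (-91 - 119)*(238 + 206) = 132 - (-210)*444 = 132 - 1*(-93240) = 132 + 93240 = 93372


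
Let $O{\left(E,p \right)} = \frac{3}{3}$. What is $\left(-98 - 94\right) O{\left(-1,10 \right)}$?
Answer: $-192$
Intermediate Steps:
$O{\left(E,p \right)} = 1$ ($O{\left(E,p \right)} = 3 \cdot \frac{1}{3} = 1$)
$\left(-98 - 94\right) O{\left(-1,10 \right)} = \left(-98 - 94\right) 1 = \left(-192\right) 1 = -192$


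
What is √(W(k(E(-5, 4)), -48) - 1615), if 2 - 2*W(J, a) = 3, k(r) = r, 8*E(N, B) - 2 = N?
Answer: 3*I*√718/2 ≈ 40.193*I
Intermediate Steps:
E(N, B) = ¼ + N/8
W(J, a) = -½ (W(J, a) = 1 - ½*3 = 1 - 3/2 = -½)
√(W(k(E(-5, 4)), -48) - 1615) = √(-½ - 1615) = √(-3231/2) = 3*I*√718/2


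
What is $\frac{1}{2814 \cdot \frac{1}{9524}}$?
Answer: $\frac{4762}{1407} \approx 3.3845$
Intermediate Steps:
$\frac{1}{2814 \cdot \frac{1}{9524}} = \frac{1}{\frac{1407}{4762}} = \frac{4762}{1407}$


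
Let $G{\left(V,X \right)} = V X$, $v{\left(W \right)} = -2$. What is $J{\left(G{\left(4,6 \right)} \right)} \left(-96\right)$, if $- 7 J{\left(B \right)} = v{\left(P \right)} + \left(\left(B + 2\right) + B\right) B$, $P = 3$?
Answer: $\frac{115008}{7} \approx 16430.0$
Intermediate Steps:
$J{\left(B \right)} = \frac{2}{7} - \frac{B \left(2 + 2 B\right)}{7}$ ($J{\left(B \right)} = - \frac{-2 + \left(\left(B + 2\right) + B\right) B}{7} = - \frac{-2 + \left(\left(2 + B\right) + B\right) B}{7} = - \frac{-2 + \left(2 + 2 B\right) B}{7} = - \frac{-2 + B \left(2 + 2 B\right)}{7} = \frac{2}{7} - \frac{B \left(2 + 2 B\right)}{7}$)
$J{\left(G{\left(4,6 \right)} \right)} \left(-96\right) = \left(\frac{2}{7} - \frac{2 \cdot 4 \cdot 6}{7} - \frac{2 \left(4 \cdot 6\right)^{2}}{7}\right) \left(-96\right) = \left(\frac{2}{7} - \frac{48}{7} - \frac{2 \cdot 24^{2}}{7}\right) \left(-96\right) = \left(\frac{2}{7} - \frac{48}{7} - \frac{1152}{7}\right) \left(-96\right) = \left(- \frac{1198}{7}\right) \left(-96\right) = \frac{115008}{7}$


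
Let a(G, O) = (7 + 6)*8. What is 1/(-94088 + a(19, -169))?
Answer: -1/93984 ≈ -1.0640e-5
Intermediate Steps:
a(G, O) = 104 (a(G, O) = 13*8 = 104)
1/(-94088 + a(19, -169)) = 1/(-94088 + 104) = 1/(-93984) = -1/93984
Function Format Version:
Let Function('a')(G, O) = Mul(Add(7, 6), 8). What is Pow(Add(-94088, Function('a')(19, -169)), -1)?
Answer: Rational(-1, 93984) ≈ -1.0640e-5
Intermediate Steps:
Function('a')(G, O) = 104 (Function('a')(G, O) = Mul(13, 8) = 104)
Pow(Add(-94088, Function('a')(19, -169)), -1) = Pow(Add(-94088, 104), -1) = Pow(-93984, -1) = Rational(-1, 93984)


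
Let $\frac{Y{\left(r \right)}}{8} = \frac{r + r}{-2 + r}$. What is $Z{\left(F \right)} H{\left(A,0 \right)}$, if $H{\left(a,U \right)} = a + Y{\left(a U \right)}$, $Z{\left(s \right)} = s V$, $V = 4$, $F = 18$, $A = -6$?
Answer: $-432$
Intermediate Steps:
$Z{\left(s \right)} = 4 s$ ($Z{\left(s \right)} = s 4 = 4 s$)
$Y{\left(r \right)} = \frac{16 r}{-2 + r}$ ($Y{\left(r \right)} = 8 \frac{r + r}{-2 + r} = 8 \frac{2 r}{-2 + r} = \frac{16 r}{-2 + r}$)
$H{\left(a,U \right)} = a + \frac{16 U a}{-2 + U a}$ ($H{\left(a,U \right)} = a + \frac{16 a U}{-2 + a U} = a + \frac{16 U a}{-2 + U a}$)
$Z{\left(F \right)} H{\left(A,0 \right)} = 4 \cdot 18 \left(- \frac{6 \left(-2 + 16 \cdot 0 + 0 \left(-6\right)\right)}{-2 + 0 \left(-6\right)}\right) = 72 \left(- \frac{6 \left(-2 + 0 + 0\right)}{-2 + 0}\right) = 72 \left(\left(-6\right) \frac{1}{-2} \left(-2\right)\right) = 72 \left(\left(-6\right) \left(- \frac{1}{2}\right) \left(-2\right)\right) = 72 \left(-6\right) = -432$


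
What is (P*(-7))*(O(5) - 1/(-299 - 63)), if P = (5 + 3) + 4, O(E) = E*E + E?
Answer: -456162/181 ≈ -2520.2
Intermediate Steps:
O(E) = E + E² (O(E) = E² + E = E + E²)
P = 12 (P = 8 + 4 = 12)
(P*(-7))*(O(5) - 1/(-299 - 63)) = (12*(-7))*(5*(1 + 5) - 1/(-299 - 63)) = -84*(5*6 - 1/(-362)) = -84*(30 - 1*(-1/362)) = -84*(30 + 1/362) = -84*10861/362 = -456162/181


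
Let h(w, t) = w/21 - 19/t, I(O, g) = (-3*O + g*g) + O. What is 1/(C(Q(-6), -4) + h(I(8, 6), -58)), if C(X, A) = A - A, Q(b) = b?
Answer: 1218/1559 ≈ 0.78127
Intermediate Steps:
C(X, A) = 0
I(O, g) = g² - 2*O (I(O, g) = (-3*O + g²) + O = (g² - 3*O) + O = g² - 2*O)
h(w, t) = -19/t + w/21 (h(w, t) = w*(1/21) - 19/t = w/21 - 19/t = -19/t + w/21)
1/(C(Q(-6), -4) + h(I(8, 6), -58)) = 1/(0 + (-19/(-58) + (6² - 2*8)/21)) = 1/(0 + (-19*(-1/58) + (36 - 16)/21)) = 1/(0 + (19/58 + (1/21)*20)) = 1/(0 + (19/58 + 20/21)) = 1/(0 + 1559/1218) = 1/(1559/1218) = 1218/1559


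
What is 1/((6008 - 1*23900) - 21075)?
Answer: -1/38967 ≈ -2.5663e-5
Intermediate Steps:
1/((6008 - 1*23900) - 21075) = 1/((6008 - 23900) - 21075) = 1/(-17892 - 21075) = 1/(-38967) = -1/38967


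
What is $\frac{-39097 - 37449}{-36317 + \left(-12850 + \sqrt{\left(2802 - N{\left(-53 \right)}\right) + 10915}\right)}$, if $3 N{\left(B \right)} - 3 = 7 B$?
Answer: $\frac{5645305773}{3626070074} + \frac{38273 \sqrt{124557}}{3626070074} \approx 1.5606$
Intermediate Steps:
$N{\left(B \right)} = 1 + \frac{7 B}{3}$
$\frac{-39097 - 37449}{-36317 + \left(-12850 + \sqrt{\left(2802 - N{\left(-53 \right)}\right) + 10915}\right)} = \frac{-39097 - 37449}{-36317 - \left(12850 - \sqrt{\left(2802 - \left(1 + \frac{7}{3} \left(-53\right)\right)\right) + 10915}\right)} = - \frac{76546}{-36317 - \left(12850 - \sqrt{\left(2802 - \left(1 - \frac{371}{3}\right)\right) + 10915}\right)} = - \frac{76546}{-36317 - \left(12850 - \sqrt{\left(2802 - - \frac{368}{3}\right) + 10915}\right)} = - \frac{76546}{-36317 - \left(12850 - \sqrt{\left(2802 + \frac{368}{3}\right) + 10915}\right)} = - \frac{76546}{-36317 - \left(12850 - \sqrt{\frac{8774}{3} + 10915}\right)} = - \frac{76546}{-36317 - \left(12850 - \sqrt{\frac{41519}{3}}\right)} = - \frac{76546}{-36317 - \left(12850 - \frac{\sqrt{124557}}{3}\right)} = - \frac{76546}{-49167 + \frac{\sqrt{124557}}{3}}$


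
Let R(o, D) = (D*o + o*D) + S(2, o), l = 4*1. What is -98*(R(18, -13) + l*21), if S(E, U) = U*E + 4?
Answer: 33712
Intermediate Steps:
S(E, U) = 4 + E*U (S(E, U) = E*U + 4 = 4 + E*U)
l = 4
R(o, D) = 4 + 2*o + 2*D*o (R(o, D) = (D*o + o*D) + (4 + 2*o) = (D*o + D*o) + (4 + 2*o) = 2*D*o + (4 + 2*o) = 4 + 2*o + 2*D*o)
-98*(R(18, -13) + l*21) = -98*((4 + 2*18 + 2*(-13)*18) + 4*21) = -98*((4 + 36 - 468) + 84) = -98*(-428 + 84) = -98*(-344) = 33712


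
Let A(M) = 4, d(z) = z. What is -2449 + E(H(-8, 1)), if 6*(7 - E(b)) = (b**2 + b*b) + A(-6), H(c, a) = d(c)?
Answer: -2464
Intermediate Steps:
H(c, a) = c
E(b) = 19/3 - b**2/3 (E(b) = 7 - ((b**2 + b*b) + 4)/6 = 7 - ((b**2 + b**2) + 4)/6 = 7 - (2*b**2 + 4)/6 = 7 - (4 + 2*b**2)/6 = 7 + (-2/3 - b**2/3) = 19/3 - b**2/3)
-2449 + E(H(-8, 1)) = -2449 + (19/3 - 1/3*(-8)**2) = -2449 + (19/3 - 1/3*64) = -2449 + (19/3 - 64/3) = -2449 - 15 = -2464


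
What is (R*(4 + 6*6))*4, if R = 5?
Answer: 800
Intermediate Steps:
(R*(4 + 6*6))*4 = (5*(4 + 6*6))*4 = (5*(4 + 36))*4 = (5*40)*4 = 200*4 = 800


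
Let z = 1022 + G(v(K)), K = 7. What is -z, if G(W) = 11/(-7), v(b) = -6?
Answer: -7143/7 ≈ -1020.4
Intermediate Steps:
G(W) = -11/7 (G(W) = 11*(-⅐) = -11/7)
z = 7143/7 (z = 1022 - 11/7 = 7143/7 ≈ 1020.4)
-z = -1*7143/7 = -7143/7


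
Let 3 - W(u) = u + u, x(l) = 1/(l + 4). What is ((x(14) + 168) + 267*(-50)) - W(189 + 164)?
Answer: -224621/18 ≈ -12479.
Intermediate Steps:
x(l) = 1/(4 + l)
W(u) = 3 - 2*u (W(u) = 3 - (u + u) = 3 - 2*u)
((x(14) + 168) + 267*(-50)) - W(189 + 164) = ((1/(4 + 14) + 168) + 267*(-50)) - (3 - 2*(189 + 164)) = ((1/18 + 168) - 13350) - (3 - 2*353) = ((1/18 + 168) - 13350) - (3 - 706) = (3025/18 - 13350) - 1*(-703) = -237275/18 + 703 = -224621/18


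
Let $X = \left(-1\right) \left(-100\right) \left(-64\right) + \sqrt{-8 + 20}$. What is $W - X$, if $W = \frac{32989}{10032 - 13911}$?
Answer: $\frac{24792611}{3879} - 2 \sqrt{3} \approx 6388.0$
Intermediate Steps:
$X = -6400 + 2 \sqrt{3}$ ($X = 100 \left(-64\right) + \sqrt{12} = -6400 + 2 \sqrt{3} \approx -6396.5$)
$W = - \frac{32989}{3879}$ ($W = \frac{32989}{-3879} = 32989 \left(- \frac{1}{3879}\right) = - \frac{32989}{3879} \approx -8.5045$)
$W - X = - \frac{32989}{3879} - \left(-6400 + 2 \sqrt{3}\right) = - \frac{32989}{3879} + \left(6400 - 2 \sqrt{3}\right) = \frac{24792611}{3879} - 2 \sqrt{3}$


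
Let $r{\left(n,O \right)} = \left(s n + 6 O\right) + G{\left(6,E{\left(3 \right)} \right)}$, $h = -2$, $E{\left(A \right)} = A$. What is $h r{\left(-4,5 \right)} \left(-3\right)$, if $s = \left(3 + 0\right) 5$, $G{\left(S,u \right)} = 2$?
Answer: $-168$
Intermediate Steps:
$s = 15$ ($s = 3 \cdot 5 = 15$)
$r{\left(n,O \right)} = 2 + 6 O + 15 n$ ($r{\left(n,O \right)} = \left(15 n + 6 O\right) + 2 = \left(6 O + 15 n\right) + 2 = 2 + 6 O + 15 n$)
$h r{\left(-4,5 \right)} \left(-3\right) = - 2 \left(2 + 6 \cdot 5 + 15 \left(-4\right)\right) \left(-3\right) = - 2 \left(2 + 30 - 60\right) \left(-3\right) = \left(-2\right) \left(-28\right) \left(-3\right) = 56 \left(-3\right) = -168$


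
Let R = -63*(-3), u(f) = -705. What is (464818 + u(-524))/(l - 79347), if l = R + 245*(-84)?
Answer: -464113/99738 ≈ -4.6533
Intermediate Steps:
R = 189
l = -20391 (l = 189 + 245*(-84) = 189 - 20580 = -20391)
(464818 + u(-524))/(l - 79347) = (464818 - 705)/(-20391 - 79347) = 464113/(-99738) = 464113*(-1/99738) = -464113/99738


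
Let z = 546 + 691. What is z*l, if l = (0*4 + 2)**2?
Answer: 4948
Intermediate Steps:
z = 1237
l = 4 (l = (0 + 2)**2 = 2**2 = 4)
z*l = 1237*4 = 4948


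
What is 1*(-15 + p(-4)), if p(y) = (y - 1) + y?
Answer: -24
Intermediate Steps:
p(y) = -1 + 2*y (p(y) = (-1 + y) + y = -1 + 2*y)
1*(-15 + p(-4)) = 1*(-15 + (-1 + 2*(-4))) = 1*(-15 + (-1 - 8)) = 1*(-15 - 9) = 1*(-24) = -24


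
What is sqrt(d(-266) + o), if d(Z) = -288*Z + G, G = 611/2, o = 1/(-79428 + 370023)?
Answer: sqrt(25979981713769730)/581190 ≈ 277.33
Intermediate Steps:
o = 1/290595 ≈ 3.4412e-6
G = 611/2 (G = 611*(1/2) = 611/2 ≈ 305.50)
d(Z) = 611/2 - 288*Z (d(Z) = -288*Z + 611/2 = 611/2 - 288*Z)
sqrt(d(-266) + o) = sqrt((611/2 - 288*(-266)) + 1/290595) = sqrt((611/2 + 76608) + 1/290595) = sqrt(153827/2 + 1/290595) = sqrt(44701357067/581190) = sqrt(25979981713769730)/581190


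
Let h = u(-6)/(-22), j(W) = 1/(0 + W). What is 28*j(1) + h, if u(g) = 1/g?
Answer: 3697/132 ≈ 28.008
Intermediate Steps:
u(g) = 1/g
j(W) = 1/W
h = 1/132 (h = 1/(-6*(-22)) = -⅙*(-1/22) = 1/132 ≈ 0.0075758)
28*j(1) + h = 28/1 + 1/132 = 28*1 + 1/132 = 28 + 1/132 = 3697/132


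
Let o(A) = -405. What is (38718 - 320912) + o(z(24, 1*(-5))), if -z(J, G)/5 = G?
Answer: -282599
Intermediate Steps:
z(J, G) = -5*G
(38718 - 320912) + o(z(24, 1*(-5))) = (38718 - 320912) - 405 = -282194 - 405 = -282599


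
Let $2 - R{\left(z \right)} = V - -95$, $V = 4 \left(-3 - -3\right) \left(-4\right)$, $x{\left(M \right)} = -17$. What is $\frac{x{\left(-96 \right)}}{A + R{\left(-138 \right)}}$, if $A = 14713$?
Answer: $- \frac{1}{860} \approx -0.0011628$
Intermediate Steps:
$V = 0$ ($V = 4 \left(-3 + 3\right) \left(-4\right) = 4 \cdot 0 \left(-4\right) = 0 \left(-4\right) = 0$)
$R{\left(z \right)} = -93$ ($R{\left(z \right)} = 2 - \left(0 - -95\right) = 2 - \left(0 + 95\right) = 2 - 95 = -93$)
$\frac{x{\left(-96 \right)}}{A + R{\left(-138 \right)}} = - \frac{17}{14713 - 93} = - \frac{17}{14620} = \left(-17\right) \frac{1}{14620} = - \frac{1}{860}$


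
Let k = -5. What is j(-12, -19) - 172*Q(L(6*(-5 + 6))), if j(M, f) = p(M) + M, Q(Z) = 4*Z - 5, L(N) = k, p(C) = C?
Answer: 4276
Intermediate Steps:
L(N) = -5
Q(Z) = -5 + 4*Z
j(M, f) = 2*M (j(M, f) = M + M = 2*M)
j(-12, -19) - 172*Q(L(6*(-5 + 6))) = 2*(-12) - 172*(-5 + 4*(-5)) = -24 - 172*(-5 - 20) = -24 - 172*(-25) = -24 + 4300 = 4276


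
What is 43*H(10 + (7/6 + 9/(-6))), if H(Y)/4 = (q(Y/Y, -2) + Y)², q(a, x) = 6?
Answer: 379948/9 ≈ 42216.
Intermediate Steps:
H(Y) = 4*(6 + Y)²
43*H(10 + (7/6 + 9/(-6))) = 43*(4*(6 + (10 + (7/6 + 9/(-6))))²) = 43*(4*(6 + (10 + (7*(⅙) + 9*(-⅙))))²) = 43*(4*(6 + (10 + (7/6 - 3/2)))²) = 43*(4*(6 + (10 - ⅓))²) = 43*(4*(6 + 29/3)²) = 43*(4*(47/3)²) = 43*(4*(2209/9)) = 43*(8836/9) = 379948/9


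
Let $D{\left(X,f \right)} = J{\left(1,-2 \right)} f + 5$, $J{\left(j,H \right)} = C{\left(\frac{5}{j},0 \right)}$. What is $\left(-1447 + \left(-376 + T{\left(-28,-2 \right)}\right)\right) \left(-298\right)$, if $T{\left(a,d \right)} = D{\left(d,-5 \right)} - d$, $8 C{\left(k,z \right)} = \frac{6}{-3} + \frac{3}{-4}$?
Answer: $\frac{8650493}{16} \approx 5.4066 \cdot 10^{5}$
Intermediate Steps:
$C{\left(k,z \right)} = - \frac{11}{32}$ ($C{\left(k,z \right)} = \frac{\frac{6}{-3} + \frac{3}{-4}}{8} = \frac{6 \left(- \frac{1}{3}\right) + 3 \left(- \frac{1}{4}\right)}{8} = \frac{-2 - \frac{3}{4}}{8} = \frac{1}{8} \left(- \frac{11}{4}\right) = - \frac{11}{32}$)
$J{\left(j,H \right)} = - \frac{11}{32}$
$D{\left(X,f \right)} = 5 - \frac{11 f}{32}$ ($D{\left(X,f \right)} = - \frac{11 f}{32} + 5 = 5 - \frac{11 f}{32}$)
$T{\left(a,d \right)} = \frac{215}{32} - d$ ($T{\left(a,d \right)} = \left(5 - - \frac{55}{32}\right) - d = \left(5 + \frac{55}{32}\right) - d = \frac{215}{32} - d$)
$\left(-1447 + \left(-376 + T{\left(-28,-2 \right)}\right)\right) \left(-298\right) = \left(-1447 + \left(-376 + \left(\frac{215}{32} - -2\right)\right)\right) \left(-298\right) = \left(-1447 + \left(-376 + \left(\frac{215}{32} + 2\right)\right)\right) \left(-298\right) = \left(-1447 + \left(-376 + \frac{279}{32}\right)\right) \left(-298\right) = \left(-1447 - \frac{11753}{32}\right) \left(-298\right) = \left(- \frac{58057}{32}\right) \left(-298\right) = \frac{8650493}{16}$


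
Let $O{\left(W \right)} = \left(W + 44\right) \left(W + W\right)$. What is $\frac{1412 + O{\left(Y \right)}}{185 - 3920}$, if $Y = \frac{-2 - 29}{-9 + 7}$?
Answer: $- \frac{2171}{2490} \approx -0.87189$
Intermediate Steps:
$Y = \frac{31}{2}$ ($Y = - \frac{31}{-2} = \left(-31\right) \left(- \frac{1}{2}\right) = \frac{31}{2} \approx 15.5$)
$O{\left(W \right)} = 2 W \left(44 + W\right)$ ($O{\left(W \right)} = \left(44 + W\right) 2 W = 2 W \left(44 + W\right)$)
$\frac{1412 + O{\left(Y \right)}}{185 - 3920} = \frac{1412 + 2 \cdot \frac{31}{2} \left(44 + \frac{31}{2}\right)}{185 - 3920} = \frac{1412 + 2 \cdot \frac{31}{2} \cdot \frac{119}{2}}{-3735} = \left(1412 + \frac{3689}{2}\right) \left(- \frac{1}{3735}\right) = \frac{6513}{2} \left(- \frac{1}{3735}\right) = - \frac{2171}{2490}$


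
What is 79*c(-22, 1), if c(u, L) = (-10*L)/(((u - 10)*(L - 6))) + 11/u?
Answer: -711/16 ≈ -44.438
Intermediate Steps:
c(u, L) = 11/u - 10*L/((-10 + u)*(-6 + L)) (c(u, L) = (-10*L)/(((-10 + u)*(-6 + L))) + 11/u = (-10*L)*(1/((-10 + u)*(-6 + L))) + 11/u = -10*L/((-10 + u)*(-6 + L)) + 11/u = 11/u - 10*L/((-10 + u)*(-6 + L)))
79*c(-22, 1) = 79*((660 - 110*1 - 66*(-22) + 1*(-22))/((-22)*(60 - 10*1 - 6*(-22) + 1*(-22)))) = 79*(-(660 - 110 + 1452 - 22)/(22*(60 - 10 + 132 - 22))) = 79*(-1/22*1980/160) = 79*(-1/22*1/160*1980) = 79*(-9/16) = -711/16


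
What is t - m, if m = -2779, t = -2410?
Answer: 369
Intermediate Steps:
t - m = -2410 - 1*(-2779) = -2410 + 2779 = 369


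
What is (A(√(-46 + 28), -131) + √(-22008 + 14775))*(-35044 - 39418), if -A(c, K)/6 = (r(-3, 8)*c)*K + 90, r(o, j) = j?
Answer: 40209480 - 1404651168*I*√2 - 74462*I*√7233 ≈ 4.0209e+7 - 1.9928e+9*I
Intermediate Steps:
A(c, K) = -540 - 48*K*c (A(c, K) = -6*((8*c)*K + 90) = -6*(8*K*c + 90) = -6*(90 + 8*K*c) = -540 - 48*K*c)
(A(√(-46 + 28), -131) + √(-22008 + 14775))*(-35044 - 39418) = ((-540 - 48*(-131)*√(-46 + 28)) + √(-22008 + 14775))*(-35044 - 39418) = ((-540 - 48*(-131)*√(-18)) + √(-7233))*(-74462) = ((-540 - 48*(-131)*3*I*√2) + I*√7233)*(-74462) = ((-540 + 18864*I*√2) + I*√7233)*(-74462) = (-540 + I*√7233 + 18864*I*√2)*(-74462) = 40209480 - 1404651168*I*√2 - 74462*I*√7233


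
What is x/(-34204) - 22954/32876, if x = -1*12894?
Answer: -22575967/70280669 ≈ -0.32123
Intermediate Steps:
x = -12894
x/(-34204) - 22954/32876 = -12894/(-34204) - 22954/32876 = -12894*(-1/34204) - 22954*1/32876 = 6447/17102 - 11477/16438 = -22575967/70280669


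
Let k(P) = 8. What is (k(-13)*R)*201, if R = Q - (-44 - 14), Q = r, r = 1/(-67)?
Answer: 93240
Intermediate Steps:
r = -1/67 ≈ -0.014925
Q = -1/67 ≈ -0.014925
R = 3885/67 (R = -1/67 - (-44 - 14) = -1/67 - 1*(-58) = -1/67 + 58 = 3885/67 ≈ 57.985)
(k(-13)*R)*201 = (8*(3885/67))*201 = (31080/67)*201 = 93240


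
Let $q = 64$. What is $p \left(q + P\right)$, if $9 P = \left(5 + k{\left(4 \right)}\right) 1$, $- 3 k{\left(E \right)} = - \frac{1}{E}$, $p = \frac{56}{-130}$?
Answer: $- \frac{48811}{1755} \approx -27.813$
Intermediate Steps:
$p = - \frac{28}{65}$ ($p = 56 \left(- \frac{1}{130}\right) = - \frac{28}{65} \approx -0.43077$)
$k{\left(E \right)} = \frac{1}{3 E}$ ($k{\left(E \right)} = - \frac{\left(-1\right) \frac{1}{E}}{3} = \frac{1}{3 E}$)
$P = \frac{61}{108}$ ($P = \frac{\left(5 + \frac{1}{3 \cdot 4}\right) 1}{9} = \frac{\left(5 + \frac{1}{3} \cdot \frac{1}{4}\right) 1}{9} = \frac{\left(5 + \frac{1}{12}\right) 1}{9} = \frac{\frac{61}{12} \cdot 1}{9} = \frac{1}{9} \cdot \frac{61}{12} = \frac{61}{108} \approx 0.56481$)
$p \left(q + P\right) = - \frac{28 \left(64 + \frac{61}{108}\right)}{65} = \left(- \frac{28}{65}\right) \frac{6973}{108} = - \frac{48811}{1755}$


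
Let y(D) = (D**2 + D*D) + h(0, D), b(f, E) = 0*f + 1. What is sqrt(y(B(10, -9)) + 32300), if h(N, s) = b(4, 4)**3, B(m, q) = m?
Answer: sqrt(32501) ≈ 180.28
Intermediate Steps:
b(f, E) = 1 (b(f, E) = 0 + 1 = 1)
h(N, s) = 1 (h(N, s) = 1**3 = 1)
y(D) = 1 + 2*D**2 (y(D) = (D**2 + D*D) + 1 = (D**2 + D**2) + 1 = 2*D**2 + 1 = 1 + 2*D**2)
sqrt(y(B(10, -9)) + 32300) = sqrt((1 + 2*10**2) + 32300) = sqrt((1 + 2*100) + 32300) = sqrt((1 + 200) + 32300) = sqrt(201 + 32300) = sqrt(32501)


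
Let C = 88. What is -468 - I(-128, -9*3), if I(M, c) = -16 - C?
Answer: -364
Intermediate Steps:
I(M, c) = -104 (I(M, c) = -16 - 1*88 = -16 - 88 = -104)
-468 - I(-128, -9*3) = -468 - 1*(-104) = -468 + 104 = -364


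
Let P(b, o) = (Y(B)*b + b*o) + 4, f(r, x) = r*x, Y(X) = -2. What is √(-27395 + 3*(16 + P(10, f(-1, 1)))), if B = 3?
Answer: 5*I*√1097 ≈ 165.6*I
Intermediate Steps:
P(b, o) = 4 - 2*b + b*o (P(b, o) = (-2*b + b*o) + 4 = 4 - 2*b + b*o)
√(-27395 + 3*(16 + P(10, f(-1, 1)))) = √(-27395 + 3*(16 + (4 - 2*10 + 10*(-1*1)))) = √(-27395 + 3*(16 + (4 - 20 + 10*(-1)))) = √(-27395 + 3*(16 + (4 - 20 - 10))) = √(-27395 + 3*(16 - 26)) = √(-27395 + 3*(-10)) = √(-27395 - 30) = √(-27425) = 5*I*√1097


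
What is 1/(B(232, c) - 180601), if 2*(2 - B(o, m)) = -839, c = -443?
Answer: -2/360359 ≈ -5.5500e-6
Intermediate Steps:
B(o, m) = 843/2 (B(o, m) = 2 - ½*(-839) = 2 + 839/2 = 843/2)
1/(B(232, c) - 180601) = 1/(843/2 - 180601) = 1/(-360359/2) = -2/360359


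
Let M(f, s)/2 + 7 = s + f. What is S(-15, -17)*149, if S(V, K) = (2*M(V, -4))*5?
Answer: -77480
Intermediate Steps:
M(f, s) = -14 + 2*f + 2*s (M(f, s) = -14 + 2*(s + f) = -14 + 2*(f + s) = -14 + (2*f + 2*s) = -14 + 2*f + 2*s)
S(V, K) = -220 + 20*V (S(V, K) = (2*(-14 + 2*V + 2*(-4)))*5 = (2*(-14 + 2*V - 8))*5 = (2*(-22 + 2*V))*5 = (-44 + 4*V)*5 = -220 + 20*V)
S(-15, -17)*149 = (-220 + 20*(-15))*149 = (-220 - 300)*149 = -520*149 = -77480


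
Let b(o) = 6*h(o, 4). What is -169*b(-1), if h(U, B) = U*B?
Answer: 4056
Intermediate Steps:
h(U, B) = B*U
b(o) = 24*o (b(o) = 6*(4*o) = 24*o)
-169*b(-1) = -4056*(-1) = -169*(-24) = 4056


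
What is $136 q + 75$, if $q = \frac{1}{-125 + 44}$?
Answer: $\frac{5939}{81} \approx 73.321$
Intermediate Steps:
$q = - \frac{1}{81}$ ($q = \frac{1}{-81} = - \frac{1}{81} \approx -0.012346$)
$136 q + 75 = 136 \left(- \frac{1}{81}\right) + 75 = - \frac{136}{81} + 75 = \frac{5939}{81}$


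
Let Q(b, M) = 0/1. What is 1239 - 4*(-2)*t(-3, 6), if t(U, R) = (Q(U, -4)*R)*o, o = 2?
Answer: 1239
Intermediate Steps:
Q(b, M) = 0 (Q(b, M) = 0*1 = 0)
t(U, R) = 0 (t(U, R) = (0*R)*2 = 0*2 = 0)
1239 - 4*(-2)*t(-3, 6) = 1239 - 4*(-2)*0 = 1239 - (-8)*0 = 1239 - 1*0 = 1239 + 0 = 1239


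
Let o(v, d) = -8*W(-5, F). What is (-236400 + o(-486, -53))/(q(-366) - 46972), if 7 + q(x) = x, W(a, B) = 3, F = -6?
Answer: 236424/47345 ≈ 4.9936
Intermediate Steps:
q(x) = -7 + x
o(v, d) = -24 (o(v, d) = -8*3 = -24)
(-236400 + o(-486, -53))/(q(-366) - 46972) = (-236400 - 24)/((-7 - 366) - 46972) = -236424/(-373 - 46972) = -236424/(-47345) = -236424*(-1/47345) = 236424/47345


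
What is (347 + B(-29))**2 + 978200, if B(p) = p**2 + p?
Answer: 2321481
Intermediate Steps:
B(p) = p + p**2
(347 + B(-29))**2 + 978200 = (347 - 29*(1 - 29))**2 + 978200 = (347 - 29*(-28))**2 + 978200 = (347 + 812)**2 + 978200 = 1159**2 + 978200 = 1343281 + 978200 = 2321481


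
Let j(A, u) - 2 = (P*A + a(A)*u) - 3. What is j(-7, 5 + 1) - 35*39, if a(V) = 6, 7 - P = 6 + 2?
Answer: -1323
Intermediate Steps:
P = -1 (P = 7 - (6 + 2) = 7 - 1*8 = 7 - 8 = -1)
j(A, u) = -1 - A + 6*u (j(A, u) = 2 + ((-A + 6*u) - 3) = 2 + (-3 - A + 6*u) = -1 - A + 6*u)
j(-7, 5 + 1) - 35*39 = (-1 - 1*(-7) + 6*(5 + 1)) - 35*39 = (-1 + 7 + 6*6) - 1365 = (-1 + 7 + 36) - 1365 = 42 - 1365 = -1323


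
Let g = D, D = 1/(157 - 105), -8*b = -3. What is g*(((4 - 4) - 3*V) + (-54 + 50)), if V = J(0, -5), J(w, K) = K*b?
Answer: 1/32 ≈ 0.031250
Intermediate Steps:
b = 3/8 (b = -1/8*(-3) = 3/8 ≈ 0.37500)
J(w, K) = 3*K/8 (J(w, K) = K*(3/8) = 3*K/8)
D = 1/52 ≈ 0.019231
g = 1/52 ≈ 0.019231
V = -15/8 (V = (3/8)*(-5) = -15/8 ≈ -1.8750)
g*(((4 - 4) - 3*V) + (-54 + 50)) = (((4 - 4) - 3*(-15/8)) + (-54 + 50))/52 = ((0 + 45/8) - 4)/52 = (45/8 - 4)/52 = (1/52)*(13/8) = 1/32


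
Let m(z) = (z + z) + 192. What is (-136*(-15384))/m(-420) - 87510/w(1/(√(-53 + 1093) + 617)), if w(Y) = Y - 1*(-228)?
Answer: -1925024373249074/532870784163 - 350040*√65/19735954969 ≈ -3612.6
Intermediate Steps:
m(z) = 192 + 2*z (m(z) = 2*z + 192 = 192 + 2*z)
w(Y) = 228 + Y (w(Y) = Y + 228 = 228 + Y)
(-136*(-15384))/m(-420) - 87510/w(1/(√(-53 + 1093) + 617)) = (-136*(-15384))/(192 + 2*(-420)) - 87510/(228 + 1/(√(-53 + 1093) + 617)) = 2092224/(192 - 840) - 87510/(228 + 1/(√1040 + 617)) = 2092224/(-648) - 87510/(228 + 1/(4*√65 + 617)) = 2092224*(-1/648) - 87510/(228 + 1/(617 + 4*√65)) = -87176/27 - 87510/(228 + 1/(617 + 4*√65))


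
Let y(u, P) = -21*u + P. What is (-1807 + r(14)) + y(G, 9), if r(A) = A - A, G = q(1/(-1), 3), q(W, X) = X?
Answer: -1861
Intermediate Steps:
G = 3
r(A) = 0
y(u, P) = P - 21*u
(-1807 + r(14)) + y(G, 9) = (-1807 + 0) + (9 - 21*3) = -1807 + (9 - 63) = -1807 - 54 = -1861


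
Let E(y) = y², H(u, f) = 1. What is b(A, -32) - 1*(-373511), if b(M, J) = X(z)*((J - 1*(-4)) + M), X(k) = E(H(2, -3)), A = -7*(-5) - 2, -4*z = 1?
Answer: 373516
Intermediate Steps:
z = -¼ (z = -¼*1 = -¼ ≈ -0.25000)
A = 33 (A = 35 - 2 = 33)
X(k) = 1 (X(k) = 1² = 1)
b(M, J) = 4 + J + M (b(M, J) = 1*((J - 1*(-4)) + M) = 1*((J + 4) + M) = 1*((4 + J) + M) = 1*(4 + J + M) = 4 + J + M)
b(A, -32) - 1*(-373511) = (4 - 32 + 33) - 1*(-373511) = 5 + 373511 = 373516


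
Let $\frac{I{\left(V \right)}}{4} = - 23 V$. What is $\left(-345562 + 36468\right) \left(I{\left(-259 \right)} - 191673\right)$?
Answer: $51879882430$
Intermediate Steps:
$I{\left(V \right)} = - 92 V$ ($I{\left(V \right)} = 4 \left(- 23 V\right) = - 92 V$)
$\left(-345562 + 36468\right) \left(I{\left(-259 \right)} - 191673\right) = \left(-345562 + 36468\right) \left(\left(-92\right) \left(-259\right) - 191673\right) = - 309094 \left(23828 - 191673\right) = \left(-309094\right) \left(-167845\right) = 51879882430$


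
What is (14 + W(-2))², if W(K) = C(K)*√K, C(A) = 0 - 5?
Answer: 146 - 140*I*√2 ≈ 146.0 - 197.99*I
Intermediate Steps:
C(A) = -5
W(K) = -5*√K
(14 + W(-2))² = (14 - 5*I*√2)²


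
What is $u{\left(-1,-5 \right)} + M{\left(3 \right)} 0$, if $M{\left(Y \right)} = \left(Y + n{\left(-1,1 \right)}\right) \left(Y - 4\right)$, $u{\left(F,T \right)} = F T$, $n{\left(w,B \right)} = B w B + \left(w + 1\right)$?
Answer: $5$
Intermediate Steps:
$n{\left(w,B \right)} = 1 + w + w B^{2}$ ($n{\left(w,B \right)} = w B^{2} + \left(1 + w\right) = 1 + w + w B^{2}$)
$M{\left(Y \right)} = \left(-1 + Y\right) \left(-4 + Y\right)$ ($M{\left(Y \right)} = \left(Y - 1\right) \left(Y - 4\right) = \left(Y - 1\right) \left(-4 + Y\right) = \left(-1 + Y\right) \left(-4 + Y\right)$)
$u{\left(-1,-5 \right)} + M{\left(3 \right)} 0 = \left(-1\right) \left(-5\right) + \left(4 + 3^{2} - 15\right) 0 = 5 + \left(4 + 9 - 15\right) 0 = 5 - 0 = 5 + 0 = 5$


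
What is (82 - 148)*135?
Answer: -8910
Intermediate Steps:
(82 - 148)*135 = -66*135 = -8910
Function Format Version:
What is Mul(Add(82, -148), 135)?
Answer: -8910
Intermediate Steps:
Mul(Add(82, -148), 135) = Mul(-66, 135) = -8910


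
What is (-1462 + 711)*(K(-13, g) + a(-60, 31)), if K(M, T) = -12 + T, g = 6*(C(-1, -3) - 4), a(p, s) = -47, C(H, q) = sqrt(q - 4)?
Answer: 62333 - 4506*I*sqrt(7) ≈ 62333.0 - 11922.0*I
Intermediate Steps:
C(H, q) = sqrt(-4 + q)
g = -24 + 6*I*sqrt(7) (g = 6*(sqrt(-4 - 3) - 4) = 6*(sqrt(-7) - 4) = 6*(I*sqrt(7) - 4) = 6*(-4 + I*sqrt(7)) = -24 + 6*I*sqrt(7) ≈ -24.0 + 15.875*I)
(-1462 + 711)*(K(-13, g) + a(-60, 31)) = (-1462 + 711)*((-12 + (-24 + 6*I*sqrt(7))) - 47) = -751*((-36 + 6*I*sqrt(7)) - 47) = -751*(-83 + 6*I*sqrt(7)) = 62333 - 4506*I*sqrt(7)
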